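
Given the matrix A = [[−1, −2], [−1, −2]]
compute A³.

A² = [[3, 6], [3, 6]]
A³ = [[−9, −18], [−9, −18]]

[[−9, −18], [−9, −18]]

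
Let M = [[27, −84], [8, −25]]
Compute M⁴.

[[561, −1680], [160, −479]]

tr M = 2 and det M = −3, so the characteristic polynomial is λ² − (2)λ + (−3) with roots 3 and −1.
Eigenvectors give P = [[7, 3], [2, 1]] with P⁻¹ = [[1, −3], [−2, 7]], and M = P·diag(3, −1)·P⁻¹.
Then M⁴ = P·diag(81, 1)·P⁻¹ = [[567, 3], [162, 1]] · [[1, −3], [−2, 7]] = [[561, −1680], [160, −479]].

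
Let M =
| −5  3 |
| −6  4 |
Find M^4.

[[31, −15], [30, −14]]

tr M = −1 and det M = −2, so the characteristic polynomial is λ² − (−1)λ + (−2) with roots 1 and −2.
Eigenvectors give P = [[−1, 1], [−2, 1]] with P⁻¹ = [[1, −1], [2, −1]], and M = P·diag(1, −2)·P⁻¹.
Then M^4 = P·diag(1, 16)·P⁻¹ = [[−1, 16], [−2, 16]] · [[1, −1], [2, −1]] = [[31, −15], [30, −14]].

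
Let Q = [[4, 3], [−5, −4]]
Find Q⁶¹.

Q² = I (check: tr Q = 0 and det Q = −1), so Q⁶¹ = Q since 61 is odd.

[[4, 3], [−5, −4]]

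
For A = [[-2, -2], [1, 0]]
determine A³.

[[0, -4], [2, 4]]

A² = [[2, 4], [-2, -2]]
A³ = [[0, -4], [2, 4]]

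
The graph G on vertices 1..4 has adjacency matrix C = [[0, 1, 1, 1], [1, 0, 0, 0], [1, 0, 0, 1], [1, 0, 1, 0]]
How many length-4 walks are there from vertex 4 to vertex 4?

The number of length-4 walks from vertex 4 to vertex 4 is entry (4,4) of C⁴, where C is the adjacency matrix.
C² = [[3, 0, 1, 1], [0, 1, 1, 1], [1, 1, 2, 1], [1, 1, 1, 2]]
C³ = [[2, 3, 4, 4], [3, 0, 1, 1], [4, 1, 2, 3], [4, 1, 3, 2]]
C⁴ = [[11, 2, 6, 6], [2, 3, 4, 4], [6, 4, 7, 6], [6, 4, 6, 7]]

7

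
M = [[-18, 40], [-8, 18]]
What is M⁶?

tr M = 0 and det M = -4, so the characteristic polynomial is λ² − (0)λ + (-4) with roots -2 and 2.
Eigenvectors give P = [[5, 2], [2, 1]] with P⁻¹ = [[1, -2], [-2, 5]], and M = P·diag(-2, 2)·P⁻¹.
Then M⁶ = P·diag(64, 64)·P⁻¹ = [[320, 128], [128, 64]] · [[1, -2], [-2, 5]] = [[64, 0], [0, 64]].

[[64, 0], [0, 64]]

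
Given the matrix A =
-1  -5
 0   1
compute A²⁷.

[[-1, -5], [0, 1]]

A² = I (check: tr A = 0 and det A = -1), so A²⁷ = A since 27 is odd.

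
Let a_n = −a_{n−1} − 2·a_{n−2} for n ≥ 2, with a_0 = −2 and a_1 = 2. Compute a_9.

−22

With companion matrix C = [[−1, −2], [1, 0]], [a_n, a_{n−1}]ᵀ = C·[a_{n−1}, a_{n−2}]ᵀ, so [a_9, a_8]ᵀ = C⁸·[a_1, a_0]ᵀ.
C⁸ = [[−17, −6], [3, −14]], giving [a_9, a_8]ᵀ = [[−22], [34]].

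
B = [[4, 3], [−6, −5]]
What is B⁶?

tr B = −1 and det B = −2, so the characteristic polynomial is λ² − (−1)λ + (−2) with roots 1 and −2.
Eigenvectors give P = [[−1, −1], [1, 2]] with P⁻¹ = [[−2, −1], [1, 1]], and B = P·diag(1, −2)·P⁻¹.
Then B⁶ = P·diag(1, 64)·P⁻¹ = [[−1, −64], [1, 128]] · [[−2, −1], [1, 1]] = [[−62, −63], [126, 127]].

[[−62, −63], [126, 127]]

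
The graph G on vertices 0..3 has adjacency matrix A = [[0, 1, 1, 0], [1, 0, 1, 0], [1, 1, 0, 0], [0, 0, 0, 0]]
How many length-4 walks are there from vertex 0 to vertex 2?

The number of length-4 walks from vertex 0 to vertex 2 is entry (0,2) of A⁴, where A is the adjacency matrix.
A² = [[2, 1, 1, 0], [1, 2, 1, 0], [1, 1, 2, 0], [0, 0, 0, 0]]
A³ = [[2, 3, 3, 0], [3, 2, 3, 0], [3, 3, 2, 0], [0, 0, 0, 0]]
A⁴ = [[6, 5, 5, 0], [5, 6, 5, 0], [5, 5, 6, 0], [0, 0, 0, 0]]

5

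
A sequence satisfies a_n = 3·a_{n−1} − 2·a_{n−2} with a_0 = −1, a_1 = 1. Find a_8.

With companion matrix A = [[3, −2], [1, 0]], [a_n, a_{n−1}]ᵀ = A·[a_{n−1}, a_{n−2}]ᵀ, so [a_8, a_7]ᵀ = A⁷·[a_1, a_0]ᵀ.
A⁷ = [[255, −254], [127, −126]], giving [a_8, a_7]ᵀ = [[509], [253]].

509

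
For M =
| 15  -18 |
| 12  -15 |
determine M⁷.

tr M = 0 and det M = -9, so the characteristic polynomial is λ² − (0)λ + (-9) with roots -3 and 3.
Eigenvectors give P = [[1, 3], [1, 2]] with P⁻¹ = [[-2, 3], [1, -1]], and M = P·diag(-3, 3)·P⁻¹.
Then M⁷ = P·diag(-2187, 2187)·P⁻¹ = [[-2187, 6561], [-2187, 4374]] · [[-2, 3], [1, -1]] = [[10935, -13122], [8748, -10935]].

[[10935, -13122], [8748, -10935]]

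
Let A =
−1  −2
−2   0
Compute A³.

A² = [[5, 2], [2, 4]]
A³ = [[−9, −10], [−10, −4]]

[[−9, −10], [−10, −4]]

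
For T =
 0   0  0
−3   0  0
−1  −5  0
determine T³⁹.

T is strictly triangular, hence nilpotent: T³ = 0, so T³⁹ = 0.

[[0, 0, 0], [0, 0, 0], [0, 0, 0]]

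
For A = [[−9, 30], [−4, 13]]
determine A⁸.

[[−32799, 98400], [−13120, 39361]]

tr A = 4 and det A = 3, so the characteristic polynomial is λ² − (4)λ + (3) with roots 1 and 3.
Eigenvectors give P = [[3, −5], [1, −2]] with P⁻¹ = [[2, −5], [1, −3]], and A = P·diag(1, 3)·P⁻¹.
Then A⁸ = P·diag(1, 6561)·P⁻¹ = [[3, −32805], [1, −13122]] · [[2, −5], [1, −3]] = [[−32799, 98400], [−13120, 39361]].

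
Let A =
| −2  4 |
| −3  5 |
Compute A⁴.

[[−44, 60], [−45, 61]]

tr A = 3 and det A = 2, so the characteristic polynomial is λ² − (3)λ + (2) with roots 2 and 1.
Eigenvectors give P = [[1, −4], [1, −3]] with P⁻¹ = [[−3, 4], [−1, 1]], and A = P·diag(2, 1)·P⁻¹.
Then A⁴ = P·diag(16, 1)·P⁻¹ = [[16, −4], [16, −3]] · [[−3, 4], [−1, 1]] = [[−44, 60], [−45, 61]].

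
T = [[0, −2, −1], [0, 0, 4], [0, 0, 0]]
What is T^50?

[[0, 0, 0], [0, 0, 0], [0, 0, 0]]

T is strictly triangular, hence nilpotent: T^3 = 0, so T^50 = 0.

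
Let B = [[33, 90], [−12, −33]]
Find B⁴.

[[81, 0], [0, 81]]

tr B = 0 and det B = −9, so the characteristic polynomial is λ² − (0)λ + (−9) with roots 3 and −3.
Eigenvectors give P = [[−3, −5], [1, 2]] with P⁻¹ = [[−2, −5], [1, 3]], and B = P·diag(3, −3)·P⁻¹.
Then B⁴ = P·diag(81, 81)·P⁻¹ = [[−243, −405], [81, 162]] · [[−2, −5], [1, 3]] = [[81, 0], [0, 81]].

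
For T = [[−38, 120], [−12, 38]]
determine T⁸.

tr T = 0 and det T = −4, so the characteristic polynomial is λ² − (0)λ + (−4) with roots −2 and 2.
Eigenvectors give P = [[10, −3], [3, −1]] with P⁻¹ = [[1, −3], [3, −10]], and T = P·diag(−2, 2)·P⁻¹.
Then T⁸ = P·diag(256, 256)·P⁻¹ = [[2560, −768], [768, −256]] · [[1, −3], [3, −10]] = [[256, 0], [0, 256]].

[[256, 0], [0, 256]]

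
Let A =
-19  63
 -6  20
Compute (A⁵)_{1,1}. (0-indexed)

tr A = 1 and det A = -2, so the characteristic polynomial is λ² − (1)λ + (-2) with roots 2 and -1.
Eigenvectors give P = [[3, 7], [1, 2]] with P⁻¹ = [[-2, 7], [1, -3]], and A = P·diag(2, -1)·P⁻¹.
Then A⁵ = P·diag(32, -1)·P⁻¹ = [[96, -7], [32, -2]] · [[-2, 7], [1, -3]] = [[-199, 693], [-66, 230]].

230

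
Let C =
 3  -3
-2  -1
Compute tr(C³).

C² = [[15, -6], [-4, 7]]
C³ = [[57, -39], [-26, 5]]

62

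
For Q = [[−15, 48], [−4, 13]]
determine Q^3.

tr Q = −2 and det Q = −3, so the characteristic polynomial is λ² − (−2)λ + (−3) with roots −3 and 1.
Eigenvectors give P = [[4, 3], [1, 1]] with P⁻¹ = [[1, −3], [−1, 4]], and Q = P·diag(−3, 1)·P⁻¹.
Then Q^3 = P·diag(−27, 1)·P⁻¹ = [[−108, 3], [−27, 1]] · [[1, −3], [−1, 4]] = [[−111, 336], [−28, 85]].

[[−111, 336], [−28, 85]]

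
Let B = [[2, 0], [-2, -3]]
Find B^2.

[[4, 0], [2, 9]]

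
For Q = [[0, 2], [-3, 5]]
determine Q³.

tr Q = 5 and det Q = 6, so the characteristic polynomial is λ² − (5)λ + (6) with roots 2 and 3.
Eigenvectors give P = [[1, -2], [1, -3]] with P⁻¹ = [[3, -2], [1, -1]], and Q = P·diag(2, 3)·P⁻¹.
Then Q³ = P·diag(8, 27)·P⁻¹ = [[8, -54], [8, -81]] · [[3, -2], [1, -1]] = [[-30, 38], [-57, 65]].

[[-30, 38], [-57, 65]]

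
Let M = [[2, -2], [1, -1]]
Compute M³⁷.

M² = M (a projection; rank 1, trace 1), so M³⁷ = M.

[[2, -2], [1, -1]]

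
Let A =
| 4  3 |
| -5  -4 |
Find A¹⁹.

[[4, 3], [-5, -4]]

A² = I (check: tr A = 0 and det A = -1), so A¹⁹ = A since 19 is odd.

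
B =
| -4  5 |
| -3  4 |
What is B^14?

B² = I (check: tr B = 0 and det B = -1), so B^14 = I since 14 is even.

[[1, 0], [0, 1]]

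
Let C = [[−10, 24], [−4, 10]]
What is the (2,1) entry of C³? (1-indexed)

tr C = 0 and det C = −4, so the characteristic polynomial is λ² − (0)λ + (−4) with roots −2 and 2.
Eigenvectors give P = [[−3, −2], [−1, −1]] with P⁻¹ = [[−1, 2], [1, −3]], and C = P·diag(−2, 2)·P⁻¹.
Then C³ = P·diag(−8, 8)·P⁻¹ = [[24, −16], [8, −8]] · [[−1, 2], [1, −3]] = [[−40, 96], [−16, 40]].

−16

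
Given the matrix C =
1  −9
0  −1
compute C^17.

C² = I (check: tr C = 0 and det C = −1), so C^17 = C since 17 is odd.

[[1, −9], [0, −1]]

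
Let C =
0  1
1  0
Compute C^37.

C² = I (check: tr C = 0 and det C = -1), so C^37 = C since 37 is odd.

[[0, 1], [1, 0]]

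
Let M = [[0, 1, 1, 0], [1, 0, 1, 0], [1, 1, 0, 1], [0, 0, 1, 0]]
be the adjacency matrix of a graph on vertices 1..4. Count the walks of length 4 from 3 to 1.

The number of length-4 walks from vertex 3 to vertex 1 is entry (3,1) of M⁴, where M is the adjacency matrix.
M² = [[2, 1, 1, 1], [1, 2, 1, 1], [1, 1, 3, 0], [1, 1, 0, 1]]
M³ = [[2, 3, 4, 1], [3, 2, 4, 1], [4, 4, 2, 3], [1, 1, 3, 0]]
M⁴ = [[7, 6, 6, 4], [6, 7, 6, 4], [6, 6, 11, 2], [4, 4, 2, 3]]

6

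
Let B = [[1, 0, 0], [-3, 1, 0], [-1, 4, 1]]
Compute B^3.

B = I + N where N = [[0, 0, 0], [-3, 0, 0], [-1, 4, 0]] is strictly lower-triangular, so N^3 = 0.
(I + N)^3 = I + 3·N + 3·N^2 = [[1, 0, 0], [-9, 1, 0], [-39, 12, 1]].

[[1, 0, 0], [-9, 1, 0], [-39, 12, 1]]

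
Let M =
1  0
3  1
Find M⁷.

M = I + N where N = [[0, 0], [3, 0]] is strictly lower-triangular, so N² = 0.
(I + N)⁷ = I + 7·N = [[1, 0], [21, 1]].

[[1, 0], [21, 1]]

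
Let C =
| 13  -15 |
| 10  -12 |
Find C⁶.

tr C = 1 and det C = -6, so the characteristic polynomial is λ² − (1)λ + (-6) with roots -2 and 3.
Eigenvectors give P = [[1, 3], [1, 2]] with P⁻¹ = [[-2, 3], [1, -1]], and C = P·diag(-2, 3)·P⁻¹.
Then C⁶ = P·diag(64, 729)·P⁻¹ = [[64, 2187], [64, 1458]] · [[-2, 3], [1, -1]] = [[2059, -1995], [1330, -1266]].

[[2059, -1995], [1330, -1266]]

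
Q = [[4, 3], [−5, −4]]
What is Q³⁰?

[[1, 0], [0, 1]]

Q² = I (check: tr Q = 0 and det Q = −1), so Q³⁰ = I since 30 is even.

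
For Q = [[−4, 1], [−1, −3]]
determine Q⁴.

[[176, −161], [161, 15]]

Q² = [[15, −7], [7, 8]]
Q³ = [[−53, 36], [−36, −17]]
Q⁴ = [[176, −161], [161, 15]]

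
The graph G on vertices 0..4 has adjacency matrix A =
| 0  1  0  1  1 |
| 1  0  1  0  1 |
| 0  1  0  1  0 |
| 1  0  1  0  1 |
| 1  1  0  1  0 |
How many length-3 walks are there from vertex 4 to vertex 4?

4

The number of length-3 walks from vertex 4 to vertex 4 is entry (4,4) of A^3, where A is the adjacency matrix.
A^2 = [[3, 1, 2, 1, 2], [1, 3, 0, 3, 1], [2, 0, 2, 0, 2], [1, 3, 0, 3, 1], [2, 1, 2, 1, 3]]
A^3 = [[4, 7, 2, 7, 5], [7, 2, 6, 2, 7], [2, 6, 0, 6, 2], [7, 2, 6, 2, 7], [5, 7, 2, 7, 4]]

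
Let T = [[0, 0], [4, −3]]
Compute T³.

[[0, 0], [36, −27]]

T² = [[0, 0], [−12, 9]]
T³ = [[0, 0], [36, −27]]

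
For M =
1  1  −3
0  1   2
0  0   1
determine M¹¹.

M = I + N where N = [[0, 1, −3], [0, 0, 2], [0, 0, 0]] is strictly upper-triangular, so N³ = 0.
(I + N)¹¹ = I + 11·N + 55·N² = [[1, 11, 77], [0, 1, 22], [0, 0, 1]].

[[1, 11, 77], [0, 1, 22], [0, 0, 1]]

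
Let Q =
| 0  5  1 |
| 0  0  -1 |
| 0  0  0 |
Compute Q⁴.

Q is strictly triangular, hence nilpotent: Q³ = 0, so Q⁴ = 0.

[[0, 0, 0], [0, 0, 0], [0, 0, 0]]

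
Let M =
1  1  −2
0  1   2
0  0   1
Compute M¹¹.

[[1, 11, 88], [0, 1, 22], [0, 0, 1]]

M = I + N where N = [[0, 1, −2], [0, 0, 2], [0, 0, 0]] is strictly upper-triangular, so N³ = 0.
(I + N)¹¹ = I + 11·N + 55·N² = [[1, 11, 88], [0, 1, 22], [0, 0, 1]].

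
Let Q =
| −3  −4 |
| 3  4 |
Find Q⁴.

[[−3, −4], [3, 4]]

Q² = Q (a projection; rank 1, trace 1), so Q⁴ = Q.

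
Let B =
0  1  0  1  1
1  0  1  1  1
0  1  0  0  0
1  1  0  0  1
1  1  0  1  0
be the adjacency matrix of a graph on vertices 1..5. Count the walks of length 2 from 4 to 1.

The number of length-2 walks from vertex 4 to vertex 1 is entry (4,1) of B², where B is the adjacency matrix.
B² = [[3, 2, 1, 2, 2], [2, 4, 0, 2, 2], [1, 0, 1, 1, 1], [2, 2, 1, 3, 2], [2, 2, 1, 2, 3]]

2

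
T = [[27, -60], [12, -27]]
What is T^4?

tr T = 0 and det T = -9, so the characteristic polynomial is λ² − (0)λ + (-9) with roots 3 and -3.
Eigenvectors give P = [[5, 2], [2, 1]] with P⁻¹ = [[1, -2], [-2, 5]], and T = P·diag(3, -3)·P⁻¹.
Then T^4 = P·diag(81, 81)·P⁻¹ = [[405, 162], [162, 81]] · [[1, -2], [-2, 5]] = [[81, 0], [0, 81]].

[[81, 0], [0, 81]]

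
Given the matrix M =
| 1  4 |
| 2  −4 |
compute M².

[[9, −12], [−6, 24]]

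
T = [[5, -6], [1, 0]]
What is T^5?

[[665, -1266], [211, -390]]

tr T = 5 and det T = 6, so the characteristic polynomial is λ² − (5)λ + (6) with roots 3 and 2.
Eigenvectors give P = [[3, -2], [1, -1]] with P⁻¹ = [[1, -2], [1, -3]], and T = P·diag(3, 2)·P⁻¹.
Then T^5 = P·diag(243, 32)·P⁻¹ = [[729, -64], [243, -32]] · [[1, -2], [1, -3]] = [[665, -1266], [211, -390]].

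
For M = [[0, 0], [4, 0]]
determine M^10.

M is strictly triangular, hence nilpotent: M^2 = 0, so M^10 = 0.

[[0, 0], [0, 0]]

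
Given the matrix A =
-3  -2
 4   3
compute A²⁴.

A² = I (check: tr A = 0 and det A = -1), so A²⁴ = I since 24 is even.

[[1, 0], [0, 1]]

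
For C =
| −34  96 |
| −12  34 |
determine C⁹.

tr C = 0 and det C = −4, so the characteristic polynomial is λ² − (0)λ + (−4) with roots 2 and −2.
Eigenvectors give P = [[−8, 3], [−3, 1]] with P⁻¹ = [[1, −3], [3, −8]], and C = P·diag(2, −2)·P⁻¹.
Then C⁹ = P·diag(512, −512)·P⁻¹ = [[−4096, −1536], [−1536, −512]] · [[1, −3], [3, −8]] = [[−8704, 24576], [−3072, 8704]].

[[−8704, 24576], [−3072, 8704]]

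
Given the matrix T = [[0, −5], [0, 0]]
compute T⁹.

T is strictly triangular, hence nilpotent: T² = 0, so T⁹ = 0.

[[0, 0], [0, 0]]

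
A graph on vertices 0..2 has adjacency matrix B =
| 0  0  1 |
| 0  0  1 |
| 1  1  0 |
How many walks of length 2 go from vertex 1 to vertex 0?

The number of length-2 walks from vertex 1 to vertex 0 is entry (1,0) of B², where B is the adjacency matrix.
B² = [[1, 1, 0], [1, 1, 0], [0, 0, 2]]

1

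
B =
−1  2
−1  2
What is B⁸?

[[−1, 2], [−1, 2]]

B² = B (a projection; rank 1, trace 1), so B⁸ = B.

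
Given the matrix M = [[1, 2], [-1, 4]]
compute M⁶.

tr M = 5 and det M = 6, so the characteristic polynomial is λ² − (5)λ + (6) with roots 2 and 3.
Eigenvectors give P = [[2, 1], [1, 1]] with P⁻¹ = [[1, -1], [-1, 2]], and M = P·diag(2, 3)·P⁻¹.
Then M⁶ = P·diag(64, 729)·P⁻¹ = [[128, 729], [64, 729]] · [[1, -1], [-1, 2]] = [[-601, 1330], [-665, 1394]].

[[-601, 1330], [-665, 1394]]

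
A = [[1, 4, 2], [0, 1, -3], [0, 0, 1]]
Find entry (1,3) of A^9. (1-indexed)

-414

A = I + N where N = [[0, 4, 2], [0, 0, -3], [0, 0, 0]] is strictly upper-triangular, so N^3 = 0.
(I + N)^9 = I + 9·N + 36·N^2 = [[1, 36, -414], [0, 1, -27], [0, 0, 1]].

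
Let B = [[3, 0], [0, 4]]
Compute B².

[[9, 0], [0, 16]]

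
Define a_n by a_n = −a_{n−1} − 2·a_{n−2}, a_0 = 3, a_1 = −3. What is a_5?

With companion matrix M = [[−1, −2], [1, 0]], [a_n, a_{n−1}]ᵀ = M·[a_{n−1}, a_{n−2}]ᵀ, so [a_5, a_4]ᵀ = M⁴·[a_1, a_0]ᵀ.
M⁴ = [[−1, −6], [3, 2]], giving [a_5, a_4]ᵀ = [[−15], [−3]].

−15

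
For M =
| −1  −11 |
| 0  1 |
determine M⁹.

M² = I (check: tr M = 0 and det M = −1), so M⁹ = M since 9 is odd.

[[−1, −11], [0, 1]]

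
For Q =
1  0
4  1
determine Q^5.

[[1, 0], [20, 1]]

Q = I + N where N = [[0, 0], [4, 0]] is strictly lower-triangular, so N^2 = 0.
(I + N)^5 = I + 5·N = [[1, 0], [20, 1]].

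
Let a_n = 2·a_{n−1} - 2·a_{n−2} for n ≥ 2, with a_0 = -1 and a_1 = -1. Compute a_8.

-16

With companion matrix C = [[2, -2], [1, 0]], [a_n, a_{n−1}]ᵀ = C·[a_{n−1}, a_{n−2}]ᵀ, so [a_8, a_7]ᵀ = C⁷·[a_1, a_0]ᵀ.
C⁷ = [[0, 16], [-8, 16]], giving [a_8, a_7]ᵀ = [[-16], [-8]].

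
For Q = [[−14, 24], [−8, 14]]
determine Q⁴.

[[16, 0], [0, 16]]

tr Q = 0 and det Q = −4, so the characteristic polynomial is λ² − (0)λ + (−4) with roots 2 and −2.
Eigenvectors give P = [[−3, 2], [−2, 1]] with P⁻¹ = [[1, −2], [2, −3]], and Q = P·diag(2, −2)·P⁻¹.
Then Q⁴ = P·diag(16, 16)·P⁻¹ = [[−48, 32], [−32, 16]] · [[1, −2], [2, −3]] = [[16, 0], [0, 16]].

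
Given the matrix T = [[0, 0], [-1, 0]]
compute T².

[[0, 0], [0, 0]]

T is strictly triangular, hence nilpotent: T² = 0, so T² = 0.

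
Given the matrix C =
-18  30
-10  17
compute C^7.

tr C = -1 and det C = -6, so the characteristic polynomial is λ² − (-1)λ + (-6) with roots -3 and 2.
Eigenvectors give P = [[2, 3], [1, 2]] with P⁻¹ = [[2, -3], [-1, 2]], and C = P·diag(-3, 2)·P⁻¹.
Then C^7 = P·diag(-2187, 128)·P⁻¹ = [[-4374, 384], [-2187, 256]] · [[2, -3], [-1, 2]] = [[-9132, 13890], [-4630, 7073]].

[[-9132, 13890], [-4630, 7073]]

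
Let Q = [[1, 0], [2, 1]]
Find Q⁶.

Q = I + N where N = [[0, 0], [2, 0]] is strictly lower-triangular, so N² = 0.
(I + N)⁶ = I + 6·N = [[1, 0], [12, 1]].

[[1, 0], [12, 1]]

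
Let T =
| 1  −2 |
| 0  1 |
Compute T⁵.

[[1, −10], [0, 1]]

T = I + N where N = [[0, −2], [0, 0]] is strictly upper-triangular, so N² = 0.
(I + N)⁵ = I + 5·N = [[1, −10], [0, 1]].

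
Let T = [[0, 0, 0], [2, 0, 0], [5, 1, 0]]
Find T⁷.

T is strictly triangular, hence nilpotent: T³ = 0, so T⁷ = 0.

[[0, 0, 0], [0, 0, 0], [0, 0, 0]]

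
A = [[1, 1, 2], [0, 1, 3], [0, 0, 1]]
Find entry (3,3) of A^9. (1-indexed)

1

A = I + N where N = [[0, 1, 2], [0, 0, 3], [0, 0, 0]] is strictly upper-triangular, so N^3 = 0.
(I + N)^9 = I + 9·N + 36·N^2 = [[1, 9, 126], [0, 1, 27], [0, 0, 1]].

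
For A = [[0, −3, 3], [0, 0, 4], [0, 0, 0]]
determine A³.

A is strictly triangular, hence nilpotent: A³ = 0, so A³ = 0.

[[0, 0, 0], [0, 0, 0], [0, 0, 0]]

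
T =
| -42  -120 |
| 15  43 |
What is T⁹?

[[-162072, -484680], [60585, 181243]]

tr T = 1 and det T = -6, so the characteristic polynomial is λ² − (1)λ + (-6) with roots -2 and 3.
Eigenvectors give P = [[-3, 8], [1, -3]] with P⁻¹ = [[-3, -8], [-1, -3]], and T = P·diag(-2, 3)·P⁻¹.
Then T⁹ = P·diag(-512, 19683)·P⁻¹ = [[1536, 157464], [-512, -59049]] · [[-3, -8], [-1, -3]] = [[-162072, -484680], [60585, 181243]].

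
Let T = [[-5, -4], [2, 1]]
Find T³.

[[-53, -52], [26, 25]]

tr T = -4 and det T = 3, so the characteristic polynomial is λ² − (-4)λ + (3) with roots -3 and -1.
Eigenvectors give P = [[2, 1], [-1, -1]] with P⁻¹ = [[1, 1], [-1, -2]], and T = P·diag(-3, -1)·P⁻¹.
Then T³ = P·diag(-27, -1)·P⁻¹ = [[-54, -1], [27, 1]] · [[1, 1], [-1, -2]] = [[-53, -52], [26, 25]].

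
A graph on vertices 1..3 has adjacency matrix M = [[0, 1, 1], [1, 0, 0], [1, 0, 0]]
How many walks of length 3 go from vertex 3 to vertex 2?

0

The number of length-3 walks from vertex 3 to vertex 2 is entry (3,2) of M^3, where M is the adjacency matrix.
M^2 = [[2, 0, 0], [0, 1, 1], [0, 1, 1]]
M^3 = [[0, 2, 2], [2, 0, 0], [2, 0, 0]]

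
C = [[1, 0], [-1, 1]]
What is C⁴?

[[1, 0], [-4, 1]]

C = I + N where N = [[0, 0], [-1, 0]] is strictly lower-triangular, so N² = 0.
(I + N)⁴ = I + 4·N = [[1, 0], [-4, 1]].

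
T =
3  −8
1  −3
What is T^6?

[[1, 0], [0, 1]]

T² = I (check: tr T = 0 and det T = −1), so T^6 = I since 6 is even.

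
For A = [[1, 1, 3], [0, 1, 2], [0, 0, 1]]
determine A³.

A = I + N where N = [[0, 1, 3], [0, 0, 2], [0, 0, 0]] is strictly upper-triangular, so N³ = 0.
(I + N)³ = I + 3·N + 3·N² = [[1, 3, 15], [0, 1, 6], [0, 0, 1]].

[[1, 3, 15], [0, 1, 6], [0, 0, 1]]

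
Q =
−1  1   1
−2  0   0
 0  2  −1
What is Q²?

[[−1, 1, −2], [2, −2, −2], [−4, −2, 1]]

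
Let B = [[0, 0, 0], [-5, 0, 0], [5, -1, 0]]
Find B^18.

B is strictly triangular, hence nilpotent: B^3 = 0, so B^18 = 0.

[[0, 0, 0], [0, 0, 0], [0, 0, 0]]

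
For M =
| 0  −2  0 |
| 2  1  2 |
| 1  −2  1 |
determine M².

[[−4, −2, −4], [4, −7, 4], [−3, −6, −3]]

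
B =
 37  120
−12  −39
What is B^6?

[[−6551, −21840], [2184, 7281]]

tr B = −2 and det B = −3, so the characteristic polynomial is λ² − (−2)λ + (−3) with roots −3 and 1.
Eigenvectors give P = [[−3, 10], [1, −3]] with P⁻¹ = [[3, 10], [1, 3]], and B = P·diag(−3, 1)·P⁻¹.
Then B^6 = P·diag(729, 1)·P⁻¹ = [[−2187, 10], [729, −3]] · [[3, 10], [1, 3]] = [[−6551, −21840], [2184, 7281]].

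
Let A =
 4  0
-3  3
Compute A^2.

[[16, 0], [-21, 9]]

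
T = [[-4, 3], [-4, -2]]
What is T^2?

[[4, -18], [24, -8]]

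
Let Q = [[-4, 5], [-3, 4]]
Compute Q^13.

[[-4, 5], [-3, 4]]

Q² = I (check: tr Q = 0 and det Q = -1), so Q^13 = Q since 13 is odd.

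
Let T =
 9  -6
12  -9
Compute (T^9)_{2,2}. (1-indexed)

tr T = 0 and det T = -9, so the characteristic polynomial is λ² − (0)λ + (-9) with roots -3 and 3.
Eigenvectors give P = [[-1, 1], [-2, 1]] with P⁻¹ = [[1, -1], [2, -1]], and T = P·diag(-3, 3)·P⁻¹.
Then T^9 = P·diag(-19683, 19683)·P⁻¹ = [[19683, 19683], [39366, 19683]] · [[1, -1], [2, -1]] = [[59049, -39366], [78732, -59049]].

-59049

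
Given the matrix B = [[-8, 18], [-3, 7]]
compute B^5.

[[-98, 198], [-33, 67]]

tr B = -1 and det B = -2, so the characteristic polynomial is λ² − (-1)λ + (-2) with roots -2 and 1.
Eigenvectors give P = [[3, -2], [1, -1]] with P⁻¹ = [[1, -2], [1, -3]], and B = P·diag(-2, 1)·P⁻¹.
Then B^5 = P·diag(-32, 1)·P⁻¹ = [[-96, -2], [-32, -1]] · [[1, -2], [1, -3]] = [[-98, 198], [-33, 67]].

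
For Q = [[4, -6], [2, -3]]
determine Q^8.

Q² = Q (a projection; rank 1, trace 1), so Q^8 = Q.

[[4, -6], [2, -3]]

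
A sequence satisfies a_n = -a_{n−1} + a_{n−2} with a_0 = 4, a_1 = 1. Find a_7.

-19

With companion matrix T = [[-1, 1], [1, 0]], [a_n, a_{n−1}]ᵀ = T·[a_{n−1}, a_{n−2}]ᵀ, so [a_7, a_6]ᵀ = T^6·[a_1, a_0]ᵀ.
T^6 = [[13, -8], [-8, 5]], giving [a_7, a_6]ᵀ = [[-19], [12]].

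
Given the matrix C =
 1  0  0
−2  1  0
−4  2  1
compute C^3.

C = I + N where N = [[0, 0, 0], [−2, 0, 0], [−4, 2, 0]] is strictly lower-triangular, so N^3 = 0.
(I + N)^3 = I + 3·N + 3·N^2 = [[1, 0, 0], [−6, 1, 0], [−24, 6, 1]].

[[1, 0, 0], [−6, 1, 0], [−24, 6, 1]]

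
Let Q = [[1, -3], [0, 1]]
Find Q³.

[[1, -9], [0, 1]]

Q = I + N where N = [[0, -3], [0, 0]] is strictly upper-triangular, so N² = 0.
(I + N)³ = I + 3·N = [[1, -9], [0, 1]].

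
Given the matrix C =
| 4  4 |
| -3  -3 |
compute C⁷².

[[4, 4], [-3, -3]]

C² = C (a projection; rank 1, trace 1), so C⁷² = C.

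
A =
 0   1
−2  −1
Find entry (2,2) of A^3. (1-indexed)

3

A^2 = [[−2, −1], [2, −1]]
A^3 = [[2, −1], [2, 3]]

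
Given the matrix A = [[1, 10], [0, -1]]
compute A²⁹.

[[1, 10], [0, -1]]

A² = I (check: tr A = 0 and det A = -1), so A²⁹ = A since 29 is odd.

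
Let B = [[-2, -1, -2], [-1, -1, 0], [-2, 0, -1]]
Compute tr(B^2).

16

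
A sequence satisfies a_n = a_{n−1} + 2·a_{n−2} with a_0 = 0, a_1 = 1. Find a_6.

With companion matrix A = [[1, 2], [1, 0]], [a_n, a_{n−1}]ᵀ = A·[a_{n−1}, a_{n−2}]ᵀ, so [a_6, a_5]ᵀ = A⁵·[a_1, a_0]ᵀ.
A⁵ = [[21, 22], [11, 10]], giving [a_6, a_5]ᵀ = [[21], [11]].

21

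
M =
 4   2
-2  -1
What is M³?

[[36, 18], [-18, -9]]

M² = [[12, 6], [-6, -3]]
M³ = [[36, 18], [-18, -9]]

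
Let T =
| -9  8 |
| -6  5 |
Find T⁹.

[[-78729, 78728], [-59046, 59045]]

tr T = -4 and det T = 3, so the characteristic polynomial is λ² − (-4)λ + (3) with roots -1 and -3.
Eigenvectors give P = [[1, 4], [1, 3]] with P⁻¹ = [[-3, 4], [1, -1]], and T = P·diag(-1, -3)·P⁻¹.
Then T⁹ = P·diag(-1, -19683)·P⁻¹ = [[-1, -78732], [-1, -59049]] · [[-3, 4], [1, -1]] = [[-78729, 78728], [-59046, 59045]].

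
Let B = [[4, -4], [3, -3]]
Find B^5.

B² = B (a projection; rank 1, trace 1), so B^5 = B.

[[4, -4], [3, -3]]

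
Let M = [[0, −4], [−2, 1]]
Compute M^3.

[[8, −36], [−18, 17]]

M^2 = [[8, −4], [−2, 9]]
M^3 = [[8, −36], [−18, 17]]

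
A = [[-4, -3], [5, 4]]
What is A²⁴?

A² = I (check: tr A = 0 and det A = -1), so A²⁴ = I since 24 is even.

[[1, 0], [0, 1]]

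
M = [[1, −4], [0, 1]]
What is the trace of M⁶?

2

M = I + N where N = [[0, −4], [0, 0]] is strictly upper-triangular, so N² = 0.
(I + N)⁶ = I + 6·N = [[1, −24], [0, 1]].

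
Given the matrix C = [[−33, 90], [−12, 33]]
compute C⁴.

[[81, 0], [0, 81]]

tr C = 0 and det C = −9, so the characteristic polynomial is λ² − (0)λ + (−9) with roots −3 and 3.
Eigenvectors give P = [[3, −5], [1, −2]] with P⁻¹ = [[2, −5], [1, −3]], and C = P·diag(−3, 3)·P⁻¹.
Then C⁴ = P·diag(81, 81)·P⁻¹ = [[243, −405], [81, −162]] · [[2, −5], [1, −3]] = [[81, 0], [0, 81]].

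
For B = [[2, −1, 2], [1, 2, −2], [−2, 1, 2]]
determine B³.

[[−24, 7, 22], [29, −12, 2], [−4, 17, −30]]

B² = [[−1, −2, 10], [8, 1, −6], [−7, 6, −2]]
B³ = [[−24, 7, 22], [29, −12, 2], [−4, 17, −30]]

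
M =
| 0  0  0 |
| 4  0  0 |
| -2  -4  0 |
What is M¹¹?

[[0, 0, 0], [0, 0, 0], [0, 0, 0]]

M is strictly triangular, hence nilpotent: M³ = 0, so M¹¹ = 0.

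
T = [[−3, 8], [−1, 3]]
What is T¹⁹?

[[−3, 8], [−1, 3]]

T² = I (check: tr T = 0 and det T = −1), so T¹⁹ = T since 19 is odd.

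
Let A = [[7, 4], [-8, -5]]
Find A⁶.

tr A = 2 and det A = -3, so the characteristic polynomial is λ² − (2)λ + (-3) with roots -1 and 3.
Eigenvectors give P = [[-1, 1], [2, -1]] with P⁻¹ = [[1, 1], [2, 1]], and A = P·diag(-1, 3)·P⁻¹.
Then A⁶ = P·diag(1, 729)·P⁻¹ = [[-1, 729], [2, -729]] · [[1, 1], [2, 1]] = [[1457, 728], [-1456, -727]].

[[1457, 728], [-1456, -727]]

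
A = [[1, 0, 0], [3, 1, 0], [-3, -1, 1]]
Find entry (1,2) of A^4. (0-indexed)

A = I + N where N = [[0, 0, 0], [3, 0, 0], [-3, -1, 0]] is strictly lower-triangular, so N^3 = 0.
(I + N)^4 = I + 4·N + 6·N^2 = [[1, 0, 0], [12, 1, 0], [-30, -4, 1]].

0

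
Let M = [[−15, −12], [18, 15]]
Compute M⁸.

[[6561, 0], [0, 6561]]

tr M = 0 and det M = −9, so the characteristic polynomial is λ² − (0)λ + (−9) with roots 3 and −3.
Eigenvectors give P = [[−2, −1], [3, 1]] with P⁻¹ = [[1, 1], [−3, −2]], and M = P·diag(3, −3)·P⁻¹.
Then M⁸ = P·diag(6561, 6561)·P⁻¹ = [[−13122, −6561], [19683, 6561]] · [[1, 1], [−3, −2]] = [[6561, 0], [0, 6561]].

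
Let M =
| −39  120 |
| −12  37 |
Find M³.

tr M = −2 and det M = −3, so the characteristic polynomial is λ² − (−2)λ + (−3) with roots −3 and 1.
Eigenvectors give P = [[10, 3], [3, 1]] with P⁻¹ = [[1, −3], [−3, 10]], and M = P·diag(−3, 1)·P⁻¹.
Then M³ = P·diag(−27, 1)·P⁻¹ = [[−270, 3], [−81, 1]] · [[1, −3], [−3, 10]] = [[−279, 840], [−84, 253]].

[[−279, 840], [−84, 253]]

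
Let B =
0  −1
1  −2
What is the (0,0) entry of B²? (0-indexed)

−1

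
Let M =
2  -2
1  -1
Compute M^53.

[[2, -2], [1, -1]]

M² = M (a projection; rank 1, trace 1), so M^53 = M.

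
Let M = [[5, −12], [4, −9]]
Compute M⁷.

[[6557, −13116], [4372, −8745]]

tr M = −4 and det M = 3, so the characteristic polynomial is λ² − (−4)λ + (3) with roots −1 and −3.
Eigenvectors give P = [[2, −3], [1, −2]] with P⁻¹ = [[2, −3], [1, −2]], and M = P·diag(−1, −3)·P⁻¹.
Then M⁷ = P·diag(−1, −2187)·P⁻¹ = [[−2, 6561], [−1, 4374]] · [[2, −3], [1, −2]] = [[6557, −13116], [4372, −8745]].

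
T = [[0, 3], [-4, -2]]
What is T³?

T² = [[-12, -6], [8, -8]]
T³ = [[24, -24], [32, 40]]

[[24, -24], [32, 40]]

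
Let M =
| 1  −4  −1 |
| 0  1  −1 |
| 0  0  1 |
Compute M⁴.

M = I + N where N = [[0, −4, −1], [0, 0, −1], [0, 0, 0]] is strictly upper-triangular, so N³ = 0.
(I + N)⁴ = I + 4·N + 6·N² = [[1, −16, 20], [0, 1, −4], [0, 0, 1]].

[[1, −16, 20], [0, 1, −4], [0, 0, 1]]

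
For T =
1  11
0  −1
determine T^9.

T² = I (check: tr T = 0 and det T = −1), so T^9 = T since 9 is odd.

[[1, 11], [0, −1]]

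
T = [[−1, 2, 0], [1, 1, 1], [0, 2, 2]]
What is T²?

[[3, 0, 2], [0, 5, 3], [2, 6, 6]]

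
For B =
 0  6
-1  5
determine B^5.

tr B = 5 and det B = 6, so the characteristic polynomial is λ² − (5)λ + (6) with roots 3 and 2.
Eigenvectors give P = [[2, 3], [1, 1]] with P⁻¹ = [[-1, 3], [1, -2]], and B = P·diag(3, 2)·P⁻¹.
Then B^5 = P·diag(243, 32)·P⁻¹ = [[486, 96], [243, 32]] · [[-1, 3], [1, -2]] = [[-390, 1266], [-211, 665]].

[[-390, 1266], [-211, 665]]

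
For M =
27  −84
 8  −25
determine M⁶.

tr M = 2 and det M = −3, so the characteristic polynomial is λ² − (2)λ + (−3) with roots 3 and −1.
Eigenvectors give P = [[7, 3], [2, 1]] with P⁻¹ = [[1, −3], [−2, 7]], and M = P·diag(3, −1)·P⁻¹.
Then M⁶ = P·diag(729, 1)·P⁻¹ = [[5103, 3], [1458, 1]] · [[1, −3], [−2, 7]] = [[5097, −15288], [1456, −4367]].

[[5097, −15288], [1456, −4367]]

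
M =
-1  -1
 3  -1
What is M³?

M² = [[-2, 2], [-6, -2]]
M³ = [[8, 0], [0, 8]]

[[8, 0], [0, 8]]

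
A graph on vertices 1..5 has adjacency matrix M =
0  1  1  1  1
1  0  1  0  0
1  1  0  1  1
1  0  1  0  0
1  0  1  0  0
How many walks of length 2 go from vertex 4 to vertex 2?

2

The number of length-2 walks from vertex 4 to vertex 2 is entry (4,2) of M², where M is the adjacency matrix.
M² = [[4, 1, 3, 1, 1], [1, 2, 1, 2, 2], [3, 1, 4, 1, 1], [1, 2, 1, 2, 2], [1, 2, 1, 2, 2]]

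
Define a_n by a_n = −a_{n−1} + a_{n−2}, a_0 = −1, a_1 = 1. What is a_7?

With companion matrix T = [[−1, 1], [1, 0]], [a_n, a_{n−1}]ᵀ = T·[a_{n−1}, a_{n−2}]ᵀ, so [a_7, a_6]ᵀ = T⁶·[a_1, a_0]ᵀ.
T⁶ = [[13, −8], [−8, 5]], giving [a_7, a_6]ᵀ = [[21], [−13]].

21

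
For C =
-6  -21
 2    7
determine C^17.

[[-6, -21], [2, 7]]

C² = C (a projection; rank 1, trace 1), so C^17 = C.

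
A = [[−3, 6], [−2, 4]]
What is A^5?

[[−3, 6], [−2, 4]]

A² = A (a projection; rank 1, trace 1), so A^5 = A.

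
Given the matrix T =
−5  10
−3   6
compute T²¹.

T² = T (a projection; rank 1, trace 1), so T²¹ = T.

[[−5, 10], [−3, 6]]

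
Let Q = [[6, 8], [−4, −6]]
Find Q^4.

[[16, 0], [0, 16]]

tr Q = 0 and det Q = −4, so the characteristic polynomial is λ² − (0)λ + (−4) with roots 2 and −2.
Eigenvectors give P = [[−2, −1], [1, 1]] with P⁻¹ = [[−1, −1], [1, 2]], and Q = P·diag(2, −2)·P⁻¹.
Then Q^4 = P·diag(16, 16)·P⁻¹ = [[−32, −16], [16, 16]] · [[−1, −1], [1, 2]] = [[16, 0], [0, 16]].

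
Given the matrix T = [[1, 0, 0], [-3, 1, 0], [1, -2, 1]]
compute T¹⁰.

T = I + N where N = [[0, 0, 0], [-3, 0, 0], [1, -2, 0]] is strictly lower-triangular, so N³ = 0.
(I + N)¹⁰ = I + 10·N + 45·N² = [[1, 0, 0], [-30, 1, 0], [280, -20, 1]].

[[1, 0, 0], [-30, 1, 0], [280, -20, 1]]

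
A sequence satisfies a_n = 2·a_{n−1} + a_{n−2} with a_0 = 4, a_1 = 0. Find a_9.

With companion matrix T = [[2, 1], [1, 0]], [a_n, a_{n−1}]ᵀ = T·[a_{n−1}, a_{n−2}]ᵀ, so [a_9, a_8]ᵀ = T^8·[a_1, a_0]ᵀ.
T^8 = [[985, 408], [408, 169]], giving [a_9, a_8]ᵀ = [[1632], [676]].

1632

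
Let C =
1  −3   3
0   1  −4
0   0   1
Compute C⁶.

[[1, −18, 198], [0, 1, −24], [0, 0, 1]]

C = I + N where N = [[0, −3, 3], [0, 0, −4], [0, 0, 0]] is strictly upper-triangular, so N³ = 0.
(I + N)⁶ = I + 6·N + 15·N² = [[1, −18, 198], [0, 1, −24], [0, 0, 1]].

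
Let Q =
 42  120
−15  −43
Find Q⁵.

[[2232, 6600], [−825, −2443]]

tr Q = −1 and det Q = −6, so the characteristic polynomial is λ² − (−1)λ + (−6) with roots 2 and −3.
Eigenvectors give P = [[3, 8], [−1, −3]] with P⁻¹ = [[3, 8], [−1, −3]], and Q = P·diag(2, −3)·P⁻¹.
Then Q⁵ = P·diag(32, −243)·P⁻¹ = [[96, −1944], [−32, 729]] · [[3, 8], [−1, −3]] = [[2232, 6600], [−825, −2443]].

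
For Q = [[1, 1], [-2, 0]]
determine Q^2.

[[-1, 1], [-2, -2]]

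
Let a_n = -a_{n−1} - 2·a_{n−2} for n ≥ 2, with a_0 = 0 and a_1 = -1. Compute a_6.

With companion matrix Q = [[-1, -2], [1, 0]], [a_n, a_{n−1}]ᵀ = Q·[a_{n−1}, a_{n−2}]ᵀ, so [a_6, a_5]ᵀ = Q^5·[a_1, a_0]ᵀ.
Q^5 = [[-5, 2], [-1, -6]], giving [a_6, a_5]ᵀ = [[5], [1]].

5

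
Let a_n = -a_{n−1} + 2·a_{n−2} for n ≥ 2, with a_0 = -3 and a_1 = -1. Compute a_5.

19

With companion matrix Q = [[-1, 2], [1, 0]], [a_n, a_{n−1}]ᵀ = Q·[a_{n−1}, a_{n−2}]ᵀ, so [a_5, a_4]ᵀ = Q⁴·[a_1, a_0]ᵀ.
Q⁴ = [[11, -10], [-5, 6]], giving [a_5, a_4]ᵀ = [[19], [-13]].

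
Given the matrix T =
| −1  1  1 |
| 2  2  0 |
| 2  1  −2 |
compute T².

[[5, 2, −3], [2, 6, 2], [−4, 2, 6]]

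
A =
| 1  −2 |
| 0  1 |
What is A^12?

A = I + N where N = [[0, −2], [0, 0]] is strictly upper-triangular, so N^2 = 0.
(I + N)^12 = I + 12·N = [[1, −24], [0, 1]].

[[1, −24], [0, 1]]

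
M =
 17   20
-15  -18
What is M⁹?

tr M = -1 and det M = -6, so the characteristic polynomial is λ² − (-1)λ + (-6) with roots -3 and 2.
Eigenvectors give P = [[-1, -4], [1, 3]] with P⁻¹ = [[3, 4], [-1, -1]], and M = P·diag(-3, 2)·P⁻¹.
Then M⁹ = P·diag(-19683, 512)·P⁻¹ = [[19683, -2048], [-19683, 1536]] · [[3, 4], [-1, -1]] = [[61097, 80780], [-60585, -80268]].

[[61097, 80780], [-60585, -80268]]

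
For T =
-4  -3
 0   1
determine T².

[[16, 9], [0, 1]]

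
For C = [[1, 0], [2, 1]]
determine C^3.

[[1, 0], [6, 1]]

C = I + N where N = [[0, 0], [2, 0]] is strictly lower-triangular, so N^2 = 0.
(I + N)^3 = I + 3·N = [[1, 0], [6, 1]].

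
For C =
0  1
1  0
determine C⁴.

[[1, 0], [0, 1]]

C² = I (check: tr C = 0 and det C = −1), so C⁴ = I since 4 is even.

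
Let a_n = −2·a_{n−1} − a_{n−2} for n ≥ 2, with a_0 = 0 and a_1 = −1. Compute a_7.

−7

With companion matrix C = [[−2, −1], [1, 0]], [a_n, a_{n−1}]ᵀ = C·[a_{n−1}, a_{n−2}]ᵀ, so [a_7, a_6]ᵀ = C⁶·[a_1, a_0]ᵀ.
C⁶ = [[7, 6], [−6, −5]], giving [a_7, a_6]ᵀ = [[−7], [6]].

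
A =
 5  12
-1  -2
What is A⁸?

[[1021, 3060], [-255, -764]]

tr A = 3 and det A = 2, so the characteristic polynomial is λ² − (3)λ + (2) with roots 1 and 2.
Eigenvectors give P = [[-3, 4], [1, -1]] with P⁻¹ = [[1, 4], [1, 3]], and A = P·diag(1, 2)·P⁻¹.
Then A⁸ = P·diag(1, 256)·P⁻¹ = [[-3, 1024], [1, -256]] · [[1, 4], [1, 3]] = [[1021, 3060], [-255, -764]].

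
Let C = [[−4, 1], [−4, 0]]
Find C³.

C² = [[12, −4], [16, −4]]
C³ = [[−32, 12], [−48, 16]]

[[−32, 12], [−48, 16]]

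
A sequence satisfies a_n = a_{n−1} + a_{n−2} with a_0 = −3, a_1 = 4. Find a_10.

118

With companion matrix T = [[1, 1], [1, 0]], [a_n, a_{n−1}]ᵀ = T·[a_{n−1}, a_{n−2}]ᵀ, so [a_10, a_9]ᵀ = T⁹·[a_1, a_0]ᵀ.
T⁹ = [[55, 34], [34, 21]], giving [a_10, a_9]ᵀ = [[118], [73]].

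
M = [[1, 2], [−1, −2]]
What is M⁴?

M² = [[−1, −2], [1, 2]]
M³ = [[1, 2], [−1, −2]]
M⁴ = [[−1, −2], [1, 2]]

[[−1, −2], [1, 2]]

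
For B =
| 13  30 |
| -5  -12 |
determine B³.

tr B = 1 and det B = -6, so the characteristic polynomial is λ² − (1)λ + (-6) with roots 3 and -2.
Eigenvectors give P = [[-3, -2], [1, 1]] with P⁻¹ = [[-1, -2], [1, 3]], and B = P·diag(3, -2)·P⁻¹.
Then B³ = P·diag(27, -8)·P⁻¹ = [[-81, 16], [27, -8]] · [[-1, -2], [1, 3]] = [[97, 210], [-35, -78]].

[[97, 210], [-35, -78]]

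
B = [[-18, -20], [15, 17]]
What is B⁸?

tr B = -1 and det B = -6, so the characteristic polynomial is λ² − (-1)λ + (-6) with roots -3 and 2.
Eigenvectors give P = [[4, 1], [-3, -1]] with P⁻¹ = [[1, 1], [-3, -4]], and B = P·diag(-3, 2)·P⁻¹.
Then B⁸ = P·diag(6561, 256)·P⁻¹ = [[26244, 256], [-19683, -256]] · [[1, 1], [-3, -4]] = [[25476, 25220], [-18915, -18659]].

[[25476, 25220], [-18915, -18659]]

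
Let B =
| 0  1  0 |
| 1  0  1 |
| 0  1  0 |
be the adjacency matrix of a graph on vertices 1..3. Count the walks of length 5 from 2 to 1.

4

The number of length-5 walks from vertex 2 to vertex 1 is entry (2,1) of B⁵, where B is the adjacency matrix.
B² = [[1, 0, 1], [0, 2, 0], [1, 0, 1]]
B³ = [[0, 2, 0], [2, 0, 2], [0, 2, 0]]
B⁴ = [[2, 0, 2], [0, 4, 0], [2, 0, 2]]
B⁵ = [[0, 4, 0], [4, 0, 4], [0, 4, 0]]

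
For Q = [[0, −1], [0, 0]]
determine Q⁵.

Q is strictly triangular, hence nilpotent: Q² = 0, so Q⁵ = 0.

[[0, 0], [0, 0]]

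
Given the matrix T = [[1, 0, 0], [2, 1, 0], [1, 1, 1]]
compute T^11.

T = I + N where N = [[0, 0, 0], [2, 0, 0], [1, 1, 0]] is strictly lower-triangular, so N^3 = 0.
(I + N)^11 = I + 11·N + 55·N^2 = [[1, 0, 0], [22, 1, 0], [121, 11, 1]].

[[1, 0, 0], [22, 1, 0], [121, 11, 1]]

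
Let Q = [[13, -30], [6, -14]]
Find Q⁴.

tr Q = -1 and det Q = -2, so the characteristic polynomial is λ² − (-1)λ + (-2) with roots -2 and 1.
Eigenvectors give P = [[2, -5], [1, -2]] with P⁻¹ = [[-2, 5], [-1, 2]], and Q = P·diag(-2, 1)·P⁻¹.
Then Q⁴ = P·diag(16, 1)·P⁻¹ = [[32, -5], [16, -2]] · [[-2, 5], [-1, 2]] = [[-59, 150], [-30, 76]].

[[-59, 150], [-30, 76]]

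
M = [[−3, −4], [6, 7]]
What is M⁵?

[[−483, −484], [726, 727]]

tr M = 4 and det M = 3, so the characteristic polynomial is λ² − (4)λ + (3) with roots 1 and 3.
Eigenvectors give P = [[−1, −2], [1, 3]] with P⁻¹ = [[−3, −2], [1, 1]], and M = P·diag(1, 3)·P⁻¹.
Then M⁵ = P·diag(1, 243)·P⁻¹ = [[−1, −486], [1, 729]] · [[−3, −2], [1, 1]] = [[−483, −484], [726, 727]].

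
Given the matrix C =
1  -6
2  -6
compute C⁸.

tr C = -5 and det C = 6, so the characteristic polynomial is λ² − (-5)λ + (6) with roots -3 and -2.
Eigenvectors give P = [[-3, 2], [-2, 1]] with P⁻¹ = [[1, -2], [2, -3]], and C = P·diag(-3, -2)·P⁻¹.
Then C⁸ = P·diag(6561, 256)·P⁻¹ = [[-19683, 512], [-13122, 256]] · [[1, -2], [2, -3]] = [[-18659, 37830], [-12610, 25476]].

[[-18659, 37830], [-12610, 25476]]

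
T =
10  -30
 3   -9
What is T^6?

[[10, -30], [3, -9]]

T² = T (a projection; rank 1, trace 1), so T^6 = T.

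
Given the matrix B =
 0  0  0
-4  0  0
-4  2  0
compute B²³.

B is strictly triangular, hence nilpotent: B³ = 0, so B²³ = 0.

[[0, 0, 0], [0, 0, 0], [0, 0, 0]]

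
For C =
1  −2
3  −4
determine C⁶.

tr C = −3 and det C = 2, so the characteristic polynomial is λ² − (−3)λ + (2) with roots −2 and −1.
Eigenvectors give P = [[−2, 1], [−3, 1]] with P⁻¹ = [[1, −1], [3, −2]], and C = P·diag(−2, −1)·P⁻¹.
Then C⁶ = P·diag(64, 1)·P⁻¹ = [[−128, 1], [−192, 1]] · [[1, −1], [3, −2]] = [[−125, 126], [−189, 190]].

[[−125, 126], [−189, 190]]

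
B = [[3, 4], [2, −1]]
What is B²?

[[17, 8], [4, 9]]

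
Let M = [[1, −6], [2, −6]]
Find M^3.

tr M = −5 and det M = 6, so the characteristic polynomial is λ² − (−5)λ + (6) with roots −2 and −3.
Eigenvectors give P = [[2, −3], [1, −2]] with P⁻¹ = [[2, −3], [1, −2]], and M = P·diag(−2, −3)·P⁻¹.
Then M^3 = P·diag(−8, −27)·P⁻¹ = [[−16, 81], [−8, 54]] · [[2, −3], [1, −2]] = [[49, −114], [38, −84]].

[[49, −114], [38, −84]]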